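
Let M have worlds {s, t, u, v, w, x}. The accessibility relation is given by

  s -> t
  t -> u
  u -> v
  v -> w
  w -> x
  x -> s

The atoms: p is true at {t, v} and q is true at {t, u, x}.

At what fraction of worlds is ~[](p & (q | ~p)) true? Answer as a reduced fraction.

s: [](p & (q | ~p)) is T. ✗
t: [](p & (q | ~p)) is F. ✓
u: [](p & (q | ~p)) is F. ✓
v: [](p & (q | ~p)) is F. ✓
w: [](p & (q | ~p)) is F. ✓
x: [](p & (q | ~p)) is F. ✓
That's 5 of 6 worlds, so 5/6.

5/6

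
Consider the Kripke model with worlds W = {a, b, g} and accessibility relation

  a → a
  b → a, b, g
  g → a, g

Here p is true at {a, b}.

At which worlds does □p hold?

{a}

a: successors {a}; p there: a:T. ✓
b: successors {a, b, g}; p there: a:T, b:T, g:F. ✗
g: successors {a, g}; p there: a:T, g:F. ✗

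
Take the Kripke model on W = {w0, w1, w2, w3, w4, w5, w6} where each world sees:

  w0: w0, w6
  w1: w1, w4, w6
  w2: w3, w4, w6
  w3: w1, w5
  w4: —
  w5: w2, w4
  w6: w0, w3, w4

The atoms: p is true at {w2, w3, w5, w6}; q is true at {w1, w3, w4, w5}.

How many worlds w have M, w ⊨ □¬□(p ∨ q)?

w0: successors {w0, w6}; ¬□(p ∨ q) there: w0:T, w6:T. ✓
w1: successors {w1, w4, w6}; ¬□(p ∨ q) there: w1:F, w4:F, w6:T. ✗
w2: successors {w3, w4, w6}; ¬□(p ∨ q) there: w3:F, w4:F, w6:T. ✗
w3: successors {w1, w5}; ¬□(p ∨ q) there: w1:F, w5:F. ✗
w4: no successors, so □¬□(p ∨ q) holds vacuously. ✓
w5: successors {w2, w4}; ¬□(p ∨ q) there: w2:F, w4:F. ✗
w6: successors {w0, w3, w4}; ¬□(p ∨ q) there: w0:T, w3:F, w4:F. ✗
Satisfying worlds: {w0, w4}.

2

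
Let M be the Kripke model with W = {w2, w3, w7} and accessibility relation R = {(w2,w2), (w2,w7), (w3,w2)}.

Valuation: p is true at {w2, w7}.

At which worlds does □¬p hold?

w2: successors {w2, w7}; ¬p there: w2:F, w7:F. ✗
w3: successors {w2}; ¬p there: w2:F. ✗
w7: no successors, so □¬p holds vacuously. ✓

{w7}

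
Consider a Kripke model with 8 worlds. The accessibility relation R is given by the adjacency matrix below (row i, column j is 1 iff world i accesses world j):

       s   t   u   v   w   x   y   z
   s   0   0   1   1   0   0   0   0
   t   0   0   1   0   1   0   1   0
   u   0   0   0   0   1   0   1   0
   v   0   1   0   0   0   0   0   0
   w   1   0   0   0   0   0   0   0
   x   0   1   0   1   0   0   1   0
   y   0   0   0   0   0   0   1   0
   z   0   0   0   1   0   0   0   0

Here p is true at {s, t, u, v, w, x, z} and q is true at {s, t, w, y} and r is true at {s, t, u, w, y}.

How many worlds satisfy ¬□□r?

1

s: □□r is T. ✗
t: □□r is T. ✗
u: □□r is T. ✗
v: □□r is T. ✗
w: □□r is F. ✓
x: □□r is T. ✗
y: □□r is T. ✗
z: □□r is T. ✗
Satisfying worlds: {w}.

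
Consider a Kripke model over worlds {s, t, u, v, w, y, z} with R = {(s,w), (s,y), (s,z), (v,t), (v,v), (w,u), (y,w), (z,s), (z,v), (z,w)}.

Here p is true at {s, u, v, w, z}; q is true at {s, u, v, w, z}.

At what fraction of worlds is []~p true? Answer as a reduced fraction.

s: successors {w, y, z}; ~p there: w:F, y:T, z:F. ✗
t: no successors, so []~p holds vacuously. ✓
u: no successors, so []~p holds vacuously. ✓
v: successors {t, v}; ~p there: t:T, v:F. ✗
w: successors {u}; ~p there: u:F. ✗
y: successors {w}; ~p there: w:F. ✗
z: successors {s, v, w}; ~p there: s:F, v:F, w:F. ✗
That's 2 of 7 worlds, so 2/7.

2/7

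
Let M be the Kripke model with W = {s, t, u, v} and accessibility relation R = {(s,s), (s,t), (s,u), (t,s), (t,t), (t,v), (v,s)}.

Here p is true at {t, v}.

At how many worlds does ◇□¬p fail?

2

s: successors {s, t, u}; □¬p there: s:F, t:F, u:T. ✓
t: successors {s, t, v}; □¬p there: s:F, t:F, v:T. ✓
u: no successors, so ◇□¬p fails. ✗
v: successors {s}; □¬p there: s:F. ✗
Satisfying worlds: {s, t}.
So ◇□¬p fails at the other 2 worlds.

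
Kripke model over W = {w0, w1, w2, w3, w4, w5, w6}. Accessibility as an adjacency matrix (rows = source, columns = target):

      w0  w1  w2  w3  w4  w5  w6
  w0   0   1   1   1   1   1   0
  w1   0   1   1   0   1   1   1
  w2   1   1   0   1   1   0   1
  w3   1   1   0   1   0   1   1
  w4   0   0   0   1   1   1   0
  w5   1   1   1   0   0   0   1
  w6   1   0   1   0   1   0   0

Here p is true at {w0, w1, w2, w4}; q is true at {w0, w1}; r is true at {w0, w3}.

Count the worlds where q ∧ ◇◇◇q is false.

w0: q is T, ◇◇◇q is T. ✓
w1: q is T, ◇◇◇q is T. ✓
w2: q is F, ◇◇◇q is T. ✗
w3: q is F, ◇◇◇q is T. ✗
w4: q is F, ◇◇◇q is T. ✗
w5: q is F, ◇◇◇q is T. ✗
w6: q is F, ◇◇◇q is T. ✗
Satisfying worlds: {w0, w1}.
So q ∧ ◇◇◇q fails at the other 5 worlds.

5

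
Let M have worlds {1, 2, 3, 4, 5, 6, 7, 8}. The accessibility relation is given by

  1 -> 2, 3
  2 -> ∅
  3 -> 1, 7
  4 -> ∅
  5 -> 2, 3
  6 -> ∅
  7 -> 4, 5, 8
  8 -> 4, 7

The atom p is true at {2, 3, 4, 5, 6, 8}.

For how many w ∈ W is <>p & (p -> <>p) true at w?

1: <>p is T, p -> <>p is T. ✓
2: <>p is F, p -> <>p is F. ✗
3: <>p is F, p -> <>p is F. ✗
4: <>p is F, p -> <>p is F. ✗
5: <>p is T, p -> <>p is T. ✓
6: <>p is F, p -> <>p is F. ✗
7: <>p is T, p -> <>p is T. ✓
8: <>p is T, p -> <>p is T. ✓
Satisfying worlds: {1, 5, 7, 8}.

4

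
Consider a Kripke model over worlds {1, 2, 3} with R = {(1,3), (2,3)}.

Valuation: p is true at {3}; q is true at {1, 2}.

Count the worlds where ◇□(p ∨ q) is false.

1: successors {3}; □(p ∨ q) there: 3:T. ✓
2: successors {3}; □(p ∨ q) there: 3:T. ✓
3: no successors, so ◇□(p ∨ q) fails. ✗
Satisfying worlds: {1, 2}.
So ◇□(p ∨ q) fails at the other 1 world.

1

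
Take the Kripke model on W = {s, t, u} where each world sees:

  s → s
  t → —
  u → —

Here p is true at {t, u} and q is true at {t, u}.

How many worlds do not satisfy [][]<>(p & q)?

1

s: successors {s}; []<>(p & q) there: s:F. ✗
t: no successors, so [][]<>(p & q) holds vacuously. ✓
u: no successors, so [][]<>(p & q) holds vacuously. ✓
Satisfying worlds: {t, u}.
So [][]<>(p & q) fails at the other 1 world.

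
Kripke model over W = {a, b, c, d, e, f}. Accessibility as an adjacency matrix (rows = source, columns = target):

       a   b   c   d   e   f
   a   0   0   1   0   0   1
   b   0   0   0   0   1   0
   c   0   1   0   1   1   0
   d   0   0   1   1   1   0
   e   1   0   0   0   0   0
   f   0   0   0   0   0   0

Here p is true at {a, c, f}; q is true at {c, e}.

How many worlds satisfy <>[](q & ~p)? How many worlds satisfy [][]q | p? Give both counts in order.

For <>[](q & ~p):
a: successors {c, f}; [](q & ~p) there: c:F, f:T. ✓
b: successors {e}; [](q & ~p) there: e:F. ✗
c: successors {b, d, e}; [](q & ~p) there: b:T, d:F, e:F. ✓
d: successors {c, d, e}; [](q & ~p) there: c:F, d:F, e:F. ✗
e: successors {a}; [](q & ~p) there: a:F. ✗
f: no successors, so <>[](q & ~p) fails. ✗
— 2 worlds.
For [][]q | p:
a: [][]q is F, p is T. ✓
b: [][]q is F, p is F. ✗
c: [][]q is F, p is T. ✓
d: [][]q is F, p is F. ✗
e: [][]q is F, p is F. ✗
f: [][]q is T, p is T. ✓
— 3 worlds.

2 and 3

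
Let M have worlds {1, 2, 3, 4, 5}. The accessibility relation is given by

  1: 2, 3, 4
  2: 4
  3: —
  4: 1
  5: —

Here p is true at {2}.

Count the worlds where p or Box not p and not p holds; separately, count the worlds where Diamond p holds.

4 and 1

For p or Box not p and not p:
1: p is F, Box not p and not p is F. ✗
2: p is T, Box not p and not p is F. ✓
3: p is F, Box not p and not p is T. ✓
4: p is F, Box not p and not p is T. ✓
5: p is F, Box not p and not p is T. ✓
— 4 worlds.
For Diamond p:
1: successors {2, 3, 4}; p there: 2:T, 3:F, 4:F. ✓
2: successors {4}; p there: 4:F. ✗
3: no successors, so Diamond p fails. ✗
4: successors {1}; p there: 1:F. ✗
5: no successors, so Diamond p fails. ✗
— 1 world.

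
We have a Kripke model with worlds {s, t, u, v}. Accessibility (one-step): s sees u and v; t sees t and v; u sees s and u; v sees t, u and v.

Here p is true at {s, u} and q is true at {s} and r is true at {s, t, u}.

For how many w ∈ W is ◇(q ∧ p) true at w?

1

s: successors {u, v}; q ∧ p there: u:F, v:F. ✗
t: successors {t, v}; q ∧ p there: t:F, v:F. ✗
u: successors {s, u}; q ∧ p there: s:T, u:F. ✓
v: successors {t, u, v}; q ∧ p there: t:F, u:F, v:F. ✗
Satisfying worlds: {u}.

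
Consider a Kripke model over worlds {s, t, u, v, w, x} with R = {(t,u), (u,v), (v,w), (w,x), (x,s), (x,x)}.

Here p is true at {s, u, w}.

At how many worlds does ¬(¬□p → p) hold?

s: ¬□p → p is T. ✗
t: ¬□p → p is T. ✗
u: ¬□p → p is T. ✗
v: ¬□p → p is T. ✗
w: ¬□p → p is T. ✗
x: ¬□p → p is F. ✓
Satisfying worlds: {x}.

1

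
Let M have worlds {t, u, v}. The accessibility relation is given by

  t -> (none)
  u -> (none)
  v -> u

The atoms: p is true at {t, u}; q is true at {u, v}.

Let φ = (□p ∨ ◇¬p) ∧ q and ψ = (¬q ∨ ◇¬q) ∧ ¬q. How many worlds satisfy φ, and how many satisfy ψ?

2 and 1

For (□p ∨ ◇¬p) ∧ q:
t: □p ∨ ◇¬p is T, q is F. ✗
u: □p ∨ ◇¬p is T, q is T. ✓
v: □p ∨ ◇¬p is T, q is T. ✓
— 2 worlds.
For (¬q ∨ ◇¬q) ∧ ¬q:
t: ¬q ∨ ◇¬q is T, ¬q is T. ✓
u: ¬q ∨ ◇¬q is F, ¬q is F. ✗
v: ¬q ∨ ◇¬q is F, ¬q is F. ✗
— 1 world.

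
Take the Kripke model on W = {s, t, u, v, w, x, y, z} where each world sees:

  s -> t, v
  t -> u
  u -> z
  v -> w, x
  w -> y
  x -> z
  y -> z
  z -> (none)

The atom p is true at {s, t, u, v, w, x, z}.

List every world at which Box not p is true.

s: successors {t, v}; not p there: t:F, v:F. ✗
t: successors {u}; not p there: u:F. ✗
u: successors {z}; not p there: z:F. ✗
v: successors {w, x}; not p there: w:F, x:F. ✗
w: successors {y}; not p there: y:T. ✓
x: successors {z}; not p there: z:F. ✗
y: successors {z}; not p there: z:F. ✗
z: no successors, so Box not p holds vacuously. ✓

{w, z}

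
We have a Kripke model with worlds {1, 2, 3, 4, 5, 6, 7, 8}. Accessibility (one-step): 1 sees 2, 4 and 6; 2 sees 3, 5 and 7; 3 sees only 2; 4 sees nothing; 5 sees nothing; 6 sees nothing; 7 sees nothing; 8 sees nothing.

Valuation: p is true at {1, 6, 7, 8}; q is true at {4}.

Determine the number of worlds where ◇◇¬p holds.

1: successors {2, 4, 6}; ◇¬p there: 2:T, 4:F, 6:F. ✓
2: successors {3, 5, 7}; ◇¬p there: 3:T, 5:F, 7:F. ✓
3: successors {2}; ◇¬p there: 2:T. ✓
4: no successors, so ◇◇¬p fails. ✗
5: no successors, so ◇◇¬p fails. ✗
6: no successors, so ◇◇¬p fails. ✗
7: no successors, so ◇◇¬p fails. ✗
8: no successors, so ◇◇¬p fails. ✗
Satisfying worlds: {1, 2, 3}.

3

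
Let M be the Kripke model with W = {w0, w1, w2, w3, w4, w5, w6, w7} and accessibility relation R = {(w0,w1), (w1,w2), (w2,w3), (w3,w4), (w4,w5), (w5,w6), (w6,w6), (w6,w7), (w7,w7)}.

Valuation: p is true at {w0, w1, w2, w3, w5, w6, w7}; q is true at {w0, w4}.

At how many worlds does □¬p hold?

w0: successors {w1}; ¬p there: w1:F. ✗
w1: successors {w2}; ¬p there: w2:F. ✗
w2: successors {w3}; ¬p there: w3:F. ✗
w3: successors {w4}; ¬p there: w4:T. ✓
w4: successors {w5}; ¬p there: w5:F. ✗
w5: successors {w6}; ¬p there: w6:F. ✗
w6: successors {w6, w7}; ¬p there: w6:F, w7:F. ✗
w7: successors {w7}; ¬p there: w7:F. ✗
Satisfying worlds: {w3}.

1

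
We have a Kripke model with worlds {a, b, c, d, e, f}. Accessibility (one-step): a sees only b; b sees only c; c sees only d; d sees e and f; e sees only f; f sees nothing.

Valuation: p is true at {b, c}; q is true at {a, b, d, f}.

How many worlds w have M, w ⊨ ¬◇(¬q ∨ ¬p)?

2

a: ◇(¬q ∨ ¬p) is F. ✓
b: ◇(¬q ∨ ¬p) is T. ✗
c: ◇(¬q ∨ ¬p) is T. ✗
d: ◇(¬q ∨ ¬p) is T. ✗
e: ◇(¬q ∨ ¬p) is T. ✗
f: ◇(¬q ∨ ¬p) is F. ✓
Satisfying worlds: {a, f}.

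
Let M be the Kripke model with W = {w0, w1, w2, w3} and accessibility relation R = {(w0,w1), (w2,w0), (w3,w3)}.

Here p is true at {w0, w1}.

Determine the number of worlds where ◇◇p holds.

1

w0: successors {w1}; ◇p there: w1:F. ✗
w1: no successors, so ◇◇p fails. ✗
w2: successors {w0}; ◇p there: w0:T. ✓
w3: successors {w3}; ◇p there: w3:F. ✗
Satisfying worlds: {w2}.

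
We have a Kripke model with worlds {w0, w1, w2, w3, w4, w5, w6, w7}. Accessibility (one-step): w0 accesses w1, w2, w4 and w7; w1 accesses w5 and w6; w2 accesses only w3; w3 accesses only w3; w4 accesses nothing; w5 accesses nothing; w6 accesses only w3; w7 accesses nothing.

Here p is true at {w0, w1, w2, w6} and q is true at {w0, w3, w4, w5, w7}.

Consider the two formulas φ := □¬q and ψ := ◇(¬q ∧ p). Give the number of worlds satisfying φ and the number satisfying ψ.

For □¬q:
w0: successors {w1, w2, w4, w7}; ¬q there: w1:T, w2:T, w4:F, w7:F. ✗
w1: successors {w5, w6}; ¬q there: w5:F, w6:T. ✗
w2: successors {w3}; ¬q there: w3:F. ✗
w3: successors {w3}; ¬q there: w3:F. ✗
w4: no successors, so □¬q holds vacuously. ✓
w5: no successors, so □¬q holds vacuously. ✓
w6: successors {w3}; ¬q there: w3:F. ✗
w7: no successors, so □¬q holds vacuously. ✓
— 3 worlds.
For ◇(¬q ∧ p):
w0: successors {w1, w2, w4, w7}; ¬q ∧ p there: w1:T, w2:T, w4:F, w7:F. ✓
w1: successors {w5, w6}; ¬q ∧ p there: w5:F, w6:T. ✓
w2: successors {w3}; ¬q ∧ p there: w3:F. ✗
w3: successors {w3}; ¬q ∧ p there: w3:F. ✗
w4: no successors, so ◇(¬q ∧ p) fails. ✗
w5: no successors, so ◇(¬q ∧ p) fails. ✗
w6: successors {w3}; ¬q ∧ p there: w3:F. ✗
w7: no successors, so ◇(¬q ∧ p) fails. ✗
— 2 worlds.

3 and 2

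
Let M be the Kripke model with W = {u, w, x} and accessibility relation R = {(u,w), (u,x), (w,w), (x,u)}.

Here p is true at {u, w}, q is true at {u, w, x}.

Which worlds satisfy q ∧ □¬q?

u: q is T, □¬q is F. ✗
w: q is T, □¬q is F. ✗
x: q is T, □¬q is F. ✗

∅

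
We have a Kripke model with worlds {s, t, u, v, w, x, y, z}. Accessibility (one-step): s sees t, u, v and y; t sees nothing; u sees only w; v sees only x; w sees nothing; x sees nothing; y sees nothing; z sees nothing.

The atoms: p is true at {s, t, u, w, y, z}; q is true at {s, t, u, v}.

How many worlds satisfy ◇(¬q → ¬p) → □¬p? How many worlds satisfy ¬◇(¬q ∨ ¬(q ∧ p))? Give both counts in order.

7 and 5

For ◇(¬q → ¬p) → □¬p:
s: ◇(¬q → ¬p) is T, □¬p is F. ✗
t: ◇(¬q → ¬p) is F, □¬p is T. ✓
u: ◇(¬q → ¬p) is F, □¬p is F. ✓
v: ◇(¬q → ¬p) is T, □¬p is T. ✓
w: ◇(¬q → ¬p) is F, □¬p is T. ✓
x: ◇(¬q → ¬p) is F, □¬p is T. ✓
y: ◇(¬q → ¬p) is F, □¬p is T. ✓
z: ◇(¬q → ¬p) is F, □¬p is T. ✓
— 7 worlds.
For ¬◇(¬q ∨ ¬(q ∧ p)):
s: ◇(¬q ∨ ¬(q ∧ p)) is T. ✗
t: ◇(¬q ∨ ¬(q ∧ p)) is F. ✓
u: ◇(¬q ∨ ¬(q ∧ p)) is T. ✗
v: ◇(¬q ∨ ¬(q ∧ p)) is T. ✗
w: ◇(¬q ∨ ¬(q ∧ p)) is F. ✓
x: ◇(¬q ∨ ¬(q ∧ p)) is F. ✓
y: ◇(¬q ∨ ¬(q ∧ p)) is F. ✓
z: ◇(¬q ∨ ¬(q ∧ p)) is F. ✓
— 5 worlds.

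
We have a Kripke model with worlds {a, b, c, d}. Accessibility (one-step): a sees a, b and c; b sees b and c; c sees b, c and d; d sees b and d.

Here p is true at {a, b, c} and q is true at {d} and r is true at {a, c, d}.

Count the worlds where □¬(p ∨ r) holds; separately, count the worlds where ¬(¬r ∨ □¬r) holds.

0 and 3

For □¬(p ∨ r):
a: successors {a, b, c}; ¬(p ∨ r) there: a:F, b:F, c:F. ✗
b: successors {b, c}; ¬(p ∨ r) there: b:F, c:F. ✗
c: successors {b, c, d}; ¬(p ∨ r) there: b:F, c:F, d:F. ✗
d: successors {b, d}; ¬(p ∨ r) there: b:F, d:F. ✗
— 0 worlds.
For ¬(¬r ∨ □¬r):
a: ¬r ∨ □¬r is F. ✓
b: ¬r ∨ □¬r is T. ✗
c: ¬r ∨ □¬r is F. ✓
d: ¬r ∨ □¬r is F. ✓
— 3 worlds.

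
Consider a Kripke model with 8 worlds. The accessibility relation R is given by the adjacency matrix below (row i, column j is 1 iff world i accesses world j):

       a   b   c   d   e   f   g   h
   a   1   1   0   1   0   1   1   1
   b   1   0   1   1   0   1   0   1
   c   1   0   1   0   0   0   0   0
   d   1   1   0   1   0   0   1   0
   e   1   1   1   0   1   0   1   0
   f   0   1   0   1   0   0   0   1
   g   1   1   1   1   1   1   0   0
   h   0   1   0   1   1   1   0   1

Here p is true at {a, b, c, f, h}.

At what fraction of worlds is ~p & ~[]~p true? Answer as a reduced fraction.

a: ~p is F, ~[]~p is T. ✗
b: ~p is F, ~[]~p is T. ✗
c: ~p is F, ~[]~p is T. ✗
d: ~p is T, ~[]~p is T. ✓
e: ~p is T, ~[]~p is T. ✓
f: ~p is F, ~[]~p is T. ✗
g: ~p is T, ~[]~p is T. ✓
h: ~p is F, ~[]~p is T. ✗
That's 3 of 8 worlds, so 3/8.

3/8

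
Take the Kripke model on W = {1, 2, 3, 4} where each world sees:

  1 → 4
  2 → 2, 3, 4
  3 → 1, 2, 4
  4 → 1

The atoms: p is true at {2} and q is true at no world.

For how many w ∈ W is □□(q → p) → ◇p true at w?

1: □□(q → p) is T, ◇p is F. ✗
2: □□(q → p) is T, ◇p is T. ✓
3: □□(q → p) is T, ◇p is T. ✓
4: □□(q → p) is T, ◇p is F. ✗
Satisfying worlds: {2, 3}.

2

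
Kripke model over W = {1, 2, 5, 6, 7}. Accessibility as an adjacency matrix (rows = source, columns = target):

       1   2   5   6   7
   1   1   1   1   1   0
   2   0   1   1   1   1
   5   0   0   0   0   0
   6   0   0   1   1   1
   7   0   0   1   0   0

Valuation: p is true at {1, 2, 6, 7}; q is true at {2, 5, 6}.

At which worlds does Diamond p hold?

{1, 2, 6}

1: successors {1, 2, 5, 6}; p there: 1:T, 2:T, 5:F, 6:T. ✓
2: successors {2, 5, 6, 7}; p there: 2:T, 5:F, 6:T, 7:T. ✓
5: no successors, so Diamond p fails. ✗
6: successors {5, 6, 7}; p there: 5:F, 6:T, 7:T. ✓
7: successors {5}; p there: 5:F. ✗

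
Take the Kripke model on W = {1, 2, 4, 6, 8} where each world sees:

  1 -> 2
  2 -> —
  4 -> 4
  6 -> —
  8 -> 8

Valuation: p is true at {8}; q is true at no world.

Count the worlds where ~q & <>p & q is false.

1: ~q & <>p is F, q is F. ✗
2: ~q & <>p is F, q is F. ✗
4: ~q & <>p is F, q is F. ✗
6: ~q & <>p is F, q is F. ✗
8: ~q & <>p is T, q is F. ✗
Satisfying worlds: ∅.
So ~q & <>p & q fails at the other 5 worlds.

5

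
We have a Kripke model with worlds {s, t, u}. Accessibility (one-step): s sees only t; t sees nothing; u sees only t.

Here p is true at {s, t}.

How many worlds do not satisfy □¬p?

s: successors {t}; ¬p there: t:F. ✗
t: no successors, so □¬p holds vacuously. ✓
u: successors {t}; ¬p there: t:F. ✗
Satisfying worlds: {t}.
So □¬p fails at the other 2 worlds.

2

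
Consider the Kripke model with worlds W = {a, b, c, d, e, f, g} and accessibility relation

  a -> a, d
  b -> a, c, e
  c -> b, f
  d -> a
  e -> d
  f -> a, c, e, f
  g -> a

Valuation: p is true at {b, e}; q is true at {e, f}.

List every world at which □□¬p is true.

{a, d, e, g}

a: successors {a, d}; □¬p there: a:T, d:T. ✓
b: successors {a, c, e}; □¬p there: a:T, c:F, e:T. ✗
c: successors {b, f}; □¬p there: b:F, f:F. ✗
d: successors {a}; □¬p there: a:T. ✓
e: successors {d}; □¬p there: d:T. ✓
f: successors {a, c, e, f}; □¬p there: a:T, c:F, e:T, f:F. ✗
g: successors {a}; □¬p there: a:T. ✓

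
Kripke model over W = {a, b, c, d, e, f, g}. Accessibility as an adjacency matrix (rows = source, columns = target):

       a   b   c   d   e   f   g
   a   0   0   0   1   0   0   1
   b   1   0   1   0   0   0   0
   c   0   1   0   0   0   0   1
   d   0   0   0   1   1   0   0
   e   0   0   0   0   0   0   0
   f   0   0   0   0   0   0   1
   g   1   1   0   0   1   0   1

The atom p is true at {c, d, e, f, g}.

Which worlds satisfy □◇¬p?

{c, e, f}

a: successors {d, g}; ◇¬p there: d:F, g:T. ✗
b: successors {a, c}; ◇¬p there: a:F, c:T. ✗
c: successors {b, g}; ◇¬p there: b:T, g:T. ✓
d: successors {d, e}; ◇¬p there: d:F, e:F. ✗
e: no successors, so □◇¬p holds vacuously. ✓
f: successors {g}; ◇¬p there: g:T. ✓
g: successors {a, b, e, g}; ◇¬p there: a:F, b:T, e:F, g:T. ✗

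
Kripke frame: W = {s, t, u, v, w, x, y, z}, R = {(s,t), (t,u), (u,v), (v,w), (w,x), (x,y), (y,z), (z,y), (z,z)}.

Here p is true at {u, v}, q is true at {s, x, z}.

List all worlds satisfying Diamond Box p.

{s, t}

s: successors {t}; Box p there: t:T. ✓
t: successors {u}; Box p there: u:T. ✓
u: successors {v}; Box p there: v:F. ✗
v: successors {w}; Box p there: w:F. ✗
w: successors {x}; Box p there: x:F. ✗
x: successors {y}; Box p there: y:F. ✗
y: successors {z}; Box p there: z:F. ✗
z: successors {y, z}; Box p there: y:F, z:F. ✗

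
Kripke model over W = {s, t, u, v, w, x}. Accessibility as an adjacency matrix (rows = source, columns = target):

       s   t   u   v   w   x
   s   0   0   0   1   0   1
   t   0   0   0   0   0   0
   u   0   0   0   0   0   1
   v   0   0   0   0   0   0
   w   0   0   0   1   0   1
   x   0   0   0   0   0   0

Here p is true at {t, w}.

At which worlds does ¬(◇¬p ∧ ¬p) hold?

s: ◇¬p ∧ ¬p is T. ✗
t: ◇¬p ∧ ¬p is F. ✓
u: ◇¬p ∧ ¬p is T. ✗
v: ◇¬p ∧ ¬p is F. ✓
w: ◇¬p ∧ ¬p is F. ✓
x: ◇¬p ∧ ¬p is F. ✓

{t, v, w, x}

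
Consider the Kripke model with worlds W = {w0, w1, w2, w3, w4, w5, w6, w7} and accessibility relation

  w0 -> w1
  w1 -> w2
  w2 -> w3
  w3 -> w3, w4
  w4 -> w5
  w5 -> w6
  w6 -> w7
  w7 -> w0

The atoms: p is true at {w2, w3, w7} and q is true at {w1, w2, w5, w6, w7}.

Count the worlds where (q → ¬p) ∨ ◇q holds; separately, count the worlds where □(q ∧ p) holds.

For (q → ¬p) ∨ ◇q:
w0: q → ¬p is T, ◇q is T. ✓
w1: q → ¬p is T, ◇q is T. ✓
w2: q → ¬p is F, ◇q is F. ✗
w3: q → ¬p is T, ◇q is F. ✓
w4: q → ¬p is T, ◇q is T. ✓
w5: q → ¬p is T, ◇q is T. ✓
w6: q → ¬p is T, ◇q is T. ✓
w7: q → ¬p is F, ◇q is F. ✗
— 6 worlds.
For □(q ∧ p):
w0: successors {w1}; q ∧ p there: w1:F. ✗
w1: successors {w2}; q ∧ p there: w2:T. ✓
w2: successors {w3}; q ∧ p there: w3:F. ✗
w3: successors {w3, w4}; q ∧ p there: w3:F, w4:F. ✗
w4: successors {w5}; q ∧ p there: w5:F. ✗
w5: successors {w6}; q ∧ p there: w6:F. ✗
w6: successors {w7}; q ∧ p there: w7:T. ✓
w7: successors {w0}; q ∧ p there: w0:F. ✗
— 2 worlds.

6 and 2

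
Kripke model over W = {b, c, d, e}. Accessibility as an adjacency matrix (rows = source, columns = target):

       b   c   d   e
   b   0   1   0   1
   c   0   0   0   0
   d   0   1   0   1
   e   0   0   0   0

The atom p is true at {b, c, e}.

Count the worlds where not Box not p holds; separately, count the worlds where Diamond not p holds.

2 and 0

For not Box not p:
b: Box not p is F. ✓
c: Box not p is T. ✗
d: Box not p is F. ✓
e: Box not p is T. ✗
— 2 worlds.
For Diamond not p:
b: successors {c, e}; not p there: c:F, e:F. ✗
c: no successors, so Diamond not p fails. ✗
d: successors {c, e}; not p there: c:F, e:F. ✗
e: no successors, so Diamond not p fails. ✗
— 0 worlds.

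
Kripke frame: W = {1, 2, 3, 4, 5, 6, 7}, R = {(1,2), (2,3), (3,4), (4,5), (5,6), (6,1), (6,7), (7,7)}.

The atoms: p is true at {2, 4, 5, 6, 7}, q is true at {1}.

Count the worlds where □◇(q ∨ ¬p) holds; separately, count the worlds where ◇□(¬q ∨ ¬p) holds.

For □◇(q ∨ ¬p):
1: successors {2}; ◇(q ∨ ¬p) there: 2:T. ✓
2: successors {3}; ◇(q ∨ ¬p) there: 3:F. ✗
3: successors {4}; ◇(q ∨ ¬p) there: 4:F. ✗
4: successors {5}; ◇(q ∨ ¬p) there: 5:F. ✗
5: successors {6}; ◇(q ∨ ¬p) there: 6:T. ✓
6: successors {1, 7}; ◇(q ∨ ¬p) there: 1:F, 7:F. ✗
7: successors {7}; ◇(q ∨ ¬p) there: 7:F. ✗
— 2 worlds.
For ◇□(¬q ∨ ¬p):
1: successors {2}; □(¬q ∨ ¬p) there: 2:T. ✓
2: successors {3}; □(¬q ∨ ¬p) there: 3:T. ✓
3: successors {4}; □(¬q ∨ ¬p) there: 4:T. ✓
4: successors {5}; □(¬q ∨ ¬p) there: 5:T. ✓
5: successors {6}; □(¬q ∨ ¬p) there: 6:T. ✓
6: successors {1, 7}; □(¬q ∨ ¬p) there: 1:T, 7:T. ✓
7: successors {7}; □(¬q ∨ ¬p) there: 7:T. ✓
— 7 worlds.

2 and 7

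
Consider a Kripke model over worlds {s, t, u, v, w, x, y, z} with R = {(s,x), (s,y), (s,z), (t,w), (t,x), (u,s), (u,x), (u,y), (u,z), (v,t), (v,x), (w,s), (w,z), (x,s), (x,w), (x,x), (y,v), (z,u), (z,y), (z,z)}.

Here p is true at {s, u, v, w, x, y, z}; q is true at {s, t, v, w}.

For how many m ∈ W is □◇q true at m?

s: successors {x, y, z}; ◇q there: x:T, y:T, z:F. ✗
t: successors {w, x}; ◇q there: w:T, x:T. ✓
u: successors {s, x, y, z}; ◇q there: s:F, x:T, y:T, z:F. ✗
v: successors {t, x}; ◇q there: t:T, x:T. ✓
w: successors {s, z}; ◇q there: s:F, z:F. ✗
x: successors {s, w, x}; ◇q there: s:F, w:T, x:T. ✗
y: successors {v}; ◇q there: v:T. ✓
z: successors {u, y, z}; ◇q there: u:T, y:T, z:F. ✗
Satisfying worlds: {t, v, y}.

3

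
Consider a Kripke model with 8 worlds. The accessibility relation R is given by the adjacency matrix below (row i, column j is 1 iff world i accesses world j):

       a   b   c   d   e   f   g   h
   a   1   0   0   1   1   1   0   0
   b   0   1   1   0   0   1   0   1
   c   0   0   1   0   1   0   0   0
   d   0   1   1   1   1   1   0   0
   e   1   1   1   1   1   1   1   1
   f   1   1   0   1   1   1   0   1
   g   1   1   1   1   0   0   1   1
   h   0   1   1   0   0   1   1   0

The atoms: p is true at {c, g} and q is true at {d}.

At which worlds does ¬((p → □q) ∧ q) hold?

a: (p → □q) ∧ q is F. ✓
b: (p → □q) ∧ q is F. ✓
c: (p → □q) ∧ q is F. ✓
d: (p → □q) ∧ q is T. ✗
e: (p → □q) ∧ q is F. ✓
f: (p → □q) ∧ q is F. ✓
g: (p → □q) ∧ q is F. ✓
h: (p → □q) ∧ q is F. ✓

{a, b, c, e, f, g, h}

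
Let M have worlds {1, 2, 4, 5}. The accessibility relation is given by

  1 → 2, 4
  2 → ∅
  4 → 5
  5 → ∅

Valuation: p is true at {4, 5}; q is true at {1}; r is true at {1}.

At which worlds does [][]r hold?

1: successors {2, 4}; []r there: 2:T, 4:F. ✗
2: no successors, so [][]r holds vacuously. ✓
4: successors {5}; []r there: 5:T. ✓
5: no successors, so [][]r holds vacuously. ✓

{2, 4, 5}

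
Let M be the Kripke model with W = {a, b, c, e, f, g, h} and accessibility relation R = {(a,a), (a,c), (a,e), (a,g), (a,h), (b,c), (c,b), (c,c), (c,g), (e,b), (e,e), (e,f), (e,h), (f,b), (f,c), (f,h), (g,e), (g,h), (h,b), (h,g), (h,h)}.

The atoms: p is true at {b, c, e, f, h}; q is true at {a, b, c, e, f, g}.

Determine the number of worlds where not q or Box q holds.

a: not q is F, Box q is F. ✗
b: not q is F, Box q is T. ✓
c: not q is F, Box q is T. ✓
e: not q is F, Box q is F. ✗
f: not q is F, Box q is F. ✗
g: not q is F, Box q is F. ✗
h: not q is T, Box q is F. ✓
Satisfying worlds: {b, c, h}.

3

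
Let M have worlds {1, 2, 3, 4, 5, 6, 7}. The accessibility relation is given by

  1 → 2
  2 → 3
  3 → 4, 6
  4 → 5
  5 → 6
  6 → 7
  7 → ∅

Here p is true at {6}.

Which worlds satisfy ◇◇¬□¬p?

1: successors {2}; ◇¬□¬p there: 2:T. ✓
2: successors {3}; ◇¬□¬p there: 3:F. ✗
3: successors {4, 6}; ◇¬□¬p there: 4:T, 6:F. ✓
4: successors {5}; ◇¬□¬p there: 5:F. ✗
5: successors {6}; ◇¬□¬p there: 6:F. ✗
6: successors {7}; ◇¬□¬p there: 7:F. ✗
7: no successors, so ◇◇¬□¬p fails. ✗

{1, 3}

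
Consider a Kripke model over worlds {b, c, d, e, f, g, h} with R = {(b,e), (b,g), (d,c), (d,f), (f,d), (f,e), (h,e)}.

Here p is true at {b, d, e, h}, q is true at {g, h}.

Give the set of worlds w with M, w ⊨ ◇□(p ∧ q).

{b, d, f, h}

b: successors {e, g}; □(p ∧ q) there: e:T, g:T. ✓
c: no successors, so ◇□(p ∧ q) fails. ✗
d: successors {c, f}; □(p ∧ q) there: c:T, f:F. ✓
e: no successors, so ◇□(p ∧ q) fails. ✗
f: successors {d, e}; □(p ∧ q) there: d:F, e:T. ✓
g: no successors, so ◇□(p ∧ q) fails. ✗
h: successors {e}; □(p ∧ q) there: e:T. ✓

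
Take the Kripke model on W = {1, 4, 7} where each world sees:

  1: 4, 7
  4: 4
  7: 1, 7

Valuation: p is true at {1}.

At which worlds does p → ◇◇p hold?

1: p is T, ◇◇p is T. ✓
4: p is F, ◇◇p is F. ✓
7: p is F, ◇◇p is T. ✓

{1, 4, 7}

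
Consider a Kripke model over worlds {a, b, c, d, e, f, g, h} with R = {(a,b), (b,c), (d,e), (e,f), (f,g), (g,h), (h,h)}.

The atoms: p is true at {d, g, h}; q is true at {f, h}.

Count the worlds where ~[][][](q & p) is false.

a: [][][](q & p) is T. ✗
b: [][][](q & p) is T. ✗
c: [][][](q & p) is T. ✗
d: [][][](q & p) is F. ✓
e: [][][](q & p) is T. ✗
f: [][][](q & p) is T. ✗
g: [][][](q & p) is T. ✗
h: [][][](q & p) is T. ✗
Satisfying worlds: {d}.
So ~[][][](q & p) fails at the other 7 worlds.

7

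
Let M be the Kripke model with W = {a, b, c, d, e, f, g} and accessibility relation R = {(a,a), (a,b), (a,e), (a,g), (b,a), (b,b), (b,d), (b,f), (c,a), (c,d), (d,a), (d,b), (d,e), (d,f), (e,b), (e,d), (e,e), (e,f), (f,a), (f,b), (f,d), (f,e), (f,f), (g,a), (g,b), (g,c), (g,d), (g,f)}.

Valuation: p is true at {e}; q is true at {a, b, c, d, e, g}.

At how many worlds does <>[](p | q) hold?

6

a: successors {a, b, e, g}; [](p | q) there: a:T, b:F, e:F, g:F. ✓
b: successors {a, b, d, f}; [](p | q) there: a:T, b:F, d:F, f:F. ✓
c: successors {a, d}; [](p | q) there: a:T, d:F. ✓
d: successors {a, b, e, f}; [](p | q) there: a:T, b:F, e:F, f:F. ✓
e: successors {b, d, e, f}; [](p | q) there: b:F, d:F, e:F, f:F. ✗
f: successors {a, b, d, e, f}; [](p | q) there: a:T, b:F, d:F, e:F, f:F. ✓
g: successors {a, b, c, d, f}; [](p | q) there: a:T, b:F, c:T, d:F, f:F. ✓
Satisfying worlds: {a, b, c, d, f, g}.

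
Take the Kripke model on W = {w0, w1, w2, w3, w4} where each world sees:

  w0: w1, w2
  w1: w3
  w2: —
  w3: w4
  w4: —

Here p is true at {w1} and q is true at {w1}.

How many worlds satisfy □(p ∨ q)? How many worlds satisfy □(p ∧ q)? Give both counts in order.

2 and 2

For □(p ∨ q):
w0: successors {w1, w2}; p ∨ q there: w1:T, w2:F. ✗
w1: successors {w3}; p ∨ q there: w3:F. ✗
w2: no successors, so □(p ∨ q) holds vacuously. ✓
w3: successors {w4}; p ∨ q there: w4:F. ✗
w4: no successors, so □(p ∨ q) holds vacuously. ✓
— 2 worlds.
For □(p ∧ q):
w0: successors {w1, w2}; p ∧ q there: w1:T, w2:F. ✗
w1: successors {w3}; p ∧ q there: w3:F. ✗
w2: no successors, so □(p ∧ q) holds vacuously. ✓
w3: successors {w4}; p ∧ q there: w4:F. ✗
w4: no successors, so □(p ∧ q) holds vacuously. ✓
— 2 worlds.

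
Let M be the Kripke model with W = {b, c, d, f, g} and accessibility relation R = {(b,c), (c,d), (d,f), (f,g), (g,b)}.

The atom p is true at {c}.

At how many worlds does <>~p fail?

b: successors {c}; ~p there: c:F. ✗
c: successors {d}; ~p there: d:T. ✓
d: successors {f}; ~p there: f:T. ✓
f: successors {g}; ~p there: g:T. ✓
g: successors {b}; ~p there: b:T. ✓
Satisfying worlds: {c, d, f, g}.
So <>~p fails at the other 1 world.

1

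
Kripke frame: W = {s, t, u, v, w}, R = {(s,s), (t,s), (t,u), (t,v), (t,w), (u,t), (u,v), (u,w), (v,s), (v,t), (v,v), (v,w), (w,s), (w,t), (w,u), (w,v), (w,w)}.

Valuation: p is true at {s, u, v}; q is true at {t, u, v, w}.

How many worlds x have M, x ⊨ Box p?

s: successors {s}; p there: s:T. ✓
t: successors {s, u, v, w}; p there: s:T, u:T, v:T, w:F. ✗
u: successors {t, v, w}; p there: t:F, v:T, w:F. ✗
v: successors {s, t, v, w}; p there: s:T, t:F, v:T, w:F. ✗
w: successors {s, t, u, v, w}; p there: s:T, t:F, u:T, v:T, w:F. ✗
Satisfying worlds: {s}.

1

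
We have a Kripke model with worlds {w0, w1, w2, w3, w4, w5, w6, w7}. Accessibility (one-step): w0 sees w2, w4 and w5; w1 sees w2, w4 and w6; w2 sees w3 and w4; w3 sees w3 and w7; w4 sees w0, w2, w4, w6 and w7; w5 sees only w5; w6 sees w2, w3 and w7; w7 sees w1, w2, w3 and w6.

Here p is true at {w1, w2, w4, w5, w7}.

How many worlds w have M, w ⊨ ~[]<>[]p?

w0: []<>[]p is F. ✓
w1: []<>[]p is F. ✓
w2: []<>[]p is F. ✓
w3: []<>[]p is F. ✓
w4: []<>[]p is F. ✓
w5: []<>[]p is T. ✗
w6: []<>[]p is F. ✓
w7: []<>[]p is F. ✓
Satisfying worlds: {w0, w1, w2, w3, w4, w6, w7}.

7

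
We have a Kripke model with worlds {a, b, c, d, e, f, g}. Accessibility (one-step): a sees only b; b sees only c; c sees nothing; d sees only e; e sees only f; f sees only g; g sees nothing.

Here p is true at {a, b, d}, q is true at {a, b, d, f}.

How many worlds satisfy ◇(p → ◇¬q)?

5

a: successors {b}; p → ◇¬q there: b:T. ✓
b: successors {c}; p → ◇¬q there: c:T. ✓
c: no successors, so ◇(p → ◇¬q) fails. ✗
d: successors {e}; p → ◇¬q there: e:T. ✓
e: successors {f}; p → ◇¬q there: f:T. ✓
f: successors {g}; p → ◇¬q there: g:T. ✓
g: no successors, so ◇(p → ◇¬q) fails. ✗
Satisfying worlds: {a, b, d, e, f}.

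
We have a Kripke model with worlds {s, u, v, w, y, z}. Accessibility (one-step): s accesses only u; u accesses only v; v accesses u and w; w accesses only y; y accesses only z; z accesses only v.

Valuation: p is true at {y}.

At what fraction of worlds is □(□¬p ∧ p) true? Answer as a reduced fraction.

s: successors {u}; □¬p ∧ p there: u:F. ✗
u: successors {v}; □¬p ∧ p there: v:F. ✗
v: successors {u, w}; □¬p ∧ p there: u:F, w:F. ✗
w: successors {y}; □¬p ∧ p there: y:T. ✓
y: successors {z}; □¬p ∧ p there: z:F. ✗
z: successors {v}; □¬p ∧ p there: v:F. ✗
That's 1 of 6 worlds, so 1/6.

1/6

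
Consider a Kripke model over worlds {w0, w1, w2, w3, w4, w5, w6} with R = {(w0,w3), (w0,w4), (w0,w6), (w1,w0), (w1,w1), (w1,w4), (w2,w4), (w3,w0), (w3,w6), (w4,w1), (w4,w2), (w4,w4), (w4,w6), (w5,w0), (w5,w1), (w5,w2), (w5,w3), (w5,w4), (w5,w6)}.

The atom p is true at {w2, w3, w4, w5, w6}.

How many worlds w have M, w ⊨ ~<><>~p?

2

w0: <><>~p is T. ✗
w1: <><>~p is T. ✗
w2: <><>~p is T. ✗
w3: <><>~p is F. ✓
w4: <><>~p is T. ✗
w5: <><>~p is T. ✗
w6: <><>~p is F. ✓
Satisfying worlds: {w3, w6}.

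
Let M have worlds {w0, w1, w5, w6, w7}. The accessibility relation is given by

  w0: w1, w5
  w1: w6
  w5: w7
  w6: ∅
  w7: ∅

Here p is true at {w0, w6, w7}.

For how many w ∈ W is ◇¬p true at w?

w0: successors {w1, w5}; ¬p there: w1:T, w5:T. ✓
w1: successors {w6}; ¬p there: w6:F. ✗
w5: successors {w7}; ¬p there: w7:F. ✗
w6: no successors, so ◇¬p fails. ✗
w7: no successors, so ◇¬p fails. ✗
Satisfying worlds: {w0}.

1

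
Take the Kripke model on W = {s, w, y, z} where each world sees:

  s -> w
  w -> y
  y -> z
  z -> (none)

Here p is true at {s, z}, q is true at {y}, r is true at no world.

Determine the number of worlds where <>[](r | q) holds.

s: successors {w}; [](r | q) there: w:T. ✓
w: successors {y}; [](r | q) there: y:F. ✗
y: successors {z}; [](r | q) there: z:T. ✓
z: no successors, so <>[](r | q) fails. ✗
Satisfying worlds: {s, y}.

2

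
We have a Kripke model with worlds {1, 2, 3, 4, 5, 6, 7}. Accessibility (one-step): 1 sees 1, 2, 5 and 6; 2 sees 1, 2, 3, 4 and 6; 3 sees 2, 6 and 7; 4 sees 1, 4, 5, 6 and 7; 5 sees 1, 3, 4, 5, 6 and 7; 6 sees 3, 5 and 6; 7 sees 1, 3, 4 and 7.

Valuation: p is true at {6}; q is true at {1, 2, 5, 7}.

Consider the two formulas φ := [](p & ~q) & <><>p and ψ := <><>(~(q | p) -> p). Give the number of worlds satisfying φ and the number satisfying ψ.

For [](p & ~q) & <><>p:
1: [](p & ~q) is F, <><>p is T. ✗
2: [](p & ~q) is F, <><>p is T. ✗
3: [](p & ~q) is F, <><>p is T. ✗
4: [](p & ~q) is F, <><>p is T. ✗
5: [](p & ~q) is F, <><>p is T. ✗
6: [](p & ~q) is F, <><>p is T. ✗
7: [](p & ~q) is F, <><>p is T. ✗
— 0 worlds.
For <><>(~(q | p) -> p):
1: successors {1, 2, 5, 6}; <>(~(q | p) -> p) there: 1:T, 2:T, 5:T, 6:T. ✓
2: successors {1, 2, 3, 4, 6}; <>(~(q | p) -> p) there: 1:T, 2:T, 3:T, 4:T, 6:T. ✓
3: successors {2, 6, 7}; <>(~(q | p) -> p) there: 2:T, 6:T, 7:T. ✓
4: successors {1, 4, 5, 6, 7}; <>(~(q | p) -> p) there: 1:T, 4:T, 5:T, 6:T, 7:T. ✓
5: successors {1, 3, 4, 5, 6, 7}; <>(~(q | p) -> p) there: 1:T, 3:T, 4:T, 5:T, 6:T, 7:T. ✓
6: successors {3, 5, 6}; <>(~(q | p) -> p) there: 3:T, 5:T, 6:T. ✓
7: successors {1, 3, 4, 7}; <>(~(q | p) -> p) there: 1:T, 3:T, 4:T, 7:T. ✓
— 7 worlds.

0 and 7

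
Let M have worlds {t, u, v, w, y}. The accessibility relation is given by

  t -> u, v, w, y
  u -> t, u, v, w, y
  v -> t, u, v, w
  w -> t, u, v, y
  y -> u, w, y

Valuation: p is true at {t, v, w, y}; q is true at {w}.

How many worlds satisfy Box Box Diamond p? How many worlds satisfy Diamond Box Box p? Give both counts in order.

For Box Box Diamond p:
t: successors {u, v, w, y}; Box Diamond p there: u:T, v:T, w:T, y:T. ✓
u: successors {t, u, v, w, y}; Box Diamond p there: t:T, u:T, v:T, w:T, y:T. ✓
v: successors {t, u, v, w}; Box Diamond p there: t:T, u:T, v:T, w:T. ✓
w: successors {t, u, v, y}; Box Diamond p there: t:T, u:T, v:T, y:T. ✓
y: successors {u, w, y}; Box Diamond p there: u:T, w:T, y:T. ✓
— 5 worlds.
For Diamond Box Box p:
t: successors {u, v, w, y}; Box Box p there: u:F, v:F, w:F, y:F. ✗
u: successors {t, u, v, w, y}; Box Box p there: t:F, u:F, v:F, w:F, y:F. ✗
v: successors {t, u, v, w}; Box Box p there: t:F, u:F, v:F, w:F. ✗
w: successors {t, u, v, y}; Box Box p there: t:F, u:F, v:F, y:F. ✗
y: successors {u, w, y}; Box Box p there: u:F, w:F, y:F. ✗
— 0 worlds.

5 and 0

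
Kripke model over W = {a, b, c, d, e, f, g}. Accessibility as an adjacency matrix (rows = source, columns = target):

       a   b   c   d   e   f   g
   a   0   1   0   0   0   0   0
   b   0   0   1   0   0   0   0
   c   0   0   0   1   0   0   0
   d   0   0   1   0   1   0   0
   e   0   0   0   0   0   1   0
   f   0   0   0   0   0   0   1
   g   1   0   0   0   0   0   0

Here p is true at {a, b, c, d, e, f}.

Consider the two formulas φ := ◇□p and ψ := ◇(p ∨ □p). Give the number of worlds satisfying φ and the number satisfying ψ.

For ◇□p:
a: successors {b}; □p there: b:T. ✓
b: successors {c}; □p there: c:T. ✓
c: successors {d}; □p there: d:T. ✓
d: successors {c, e}; □p there: c:T, e:T. ✓
e: successors {f}; □p there: f:F. ✗
f: successors {g}; □p there: g:T. ✓
g: successors {a}; □p there: a:T. ✓
— 6 worlds.
For ◇(p ∨ □p):
a: successors {b}; p ∨ □p there: b:T. ✓
b: successors {c}; p ∨ □p there: c:T. ✓
c: successors {d}; p ∨ □p there: d:T. ✓
d: successors {c, e}; p ∨ □p there: c:T, e:T. ✓
e: successors {f}; p ∨ □p there: f:T. ✓
f: successors {g}; p ∨ □p there: g:T. ✓
g: successors {a}; p ∨ □p there: a:T. ✓
— 7 worlds.

6 and 7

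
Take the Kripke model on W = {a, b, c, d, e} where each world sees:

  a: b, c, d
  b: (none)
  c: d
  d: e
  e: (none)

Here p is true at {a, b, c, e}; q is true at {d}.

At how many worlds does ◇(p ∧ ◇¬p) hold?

1

a: successors {b, c, d}; p ∧ ◇¬p there: b:F, c:T, d:F. ✓
b: no successors, so ◇(p ∧ ◇¬p) fails. ✗
c: successors {d}; p ∧ ◇¬p there: d:F. ✗
d: successors {e}; p ∧ ◇¬p there: e:F. ✗
e: no successors, so ◇(p ∧ ◇¬p) fails. ✗
Satisfying worlds: {a}.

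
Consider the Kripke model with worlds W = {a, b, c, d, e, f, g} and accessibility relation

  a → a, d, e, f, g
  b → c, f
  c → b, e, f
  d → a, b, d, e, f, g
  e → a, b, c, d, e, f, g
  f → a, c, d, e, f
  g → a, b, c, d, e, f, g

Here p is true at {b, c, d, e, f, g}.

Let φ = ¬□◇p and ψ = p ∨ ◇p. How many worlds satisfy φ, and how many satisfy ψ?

For ¬□◇p:
a: □◇p is T. ✗
b: □◇p is T. ✗
c: □◇p is T. ✗
d: □◇p is T. ✗
e: □◇p is T. ✗
f: □◇p is T. ✗
g: □◇p is T. ✗
— 0 worlds.
For p ∨ ◇p:
a: p is F, ◇p is T. ✓
b: p is T, ◇p is T. ✓
c: p is T, ◇p is T. ✓
d: p is T, ◇p is T. ✓
e: p is T, ◇p is T. ✓
f: p is T, ◇p is T. ✓
g: p is T, ◇p is T. ✓
— 7 worlds.

0 and 7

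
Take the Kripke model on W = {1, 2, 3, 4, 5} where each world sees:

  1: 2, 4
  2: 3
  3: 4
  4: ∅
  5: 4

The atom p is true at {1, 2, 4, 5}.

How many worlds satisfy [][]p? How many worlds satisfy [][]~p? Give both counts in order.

4 and 4

For [][]p:
1: successors {2, 4}; []p there: 2:F, 4:T. ✗
2: successors {3}; []p there: 3:T. ✓
3: successors {4}; []p there: 4:T. ✓
4: no successors, so [][]p holds vacuously. ✓
5: successors {4}; []p there: 4:T. ✓
— 4 worlds.
For [][]~p:
1: successors {2, 4}; []~p there: 2:T, 4:T. ✓
2: successors {3}; []~p there: 3:F. ✗
3: successors {4}; []~p there: 4:T. ✓
4: no successors, so [][]~p holds vacuously. ✓
5: successors {4}; []~p there: 4:T. ✓
— 4 worlds.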